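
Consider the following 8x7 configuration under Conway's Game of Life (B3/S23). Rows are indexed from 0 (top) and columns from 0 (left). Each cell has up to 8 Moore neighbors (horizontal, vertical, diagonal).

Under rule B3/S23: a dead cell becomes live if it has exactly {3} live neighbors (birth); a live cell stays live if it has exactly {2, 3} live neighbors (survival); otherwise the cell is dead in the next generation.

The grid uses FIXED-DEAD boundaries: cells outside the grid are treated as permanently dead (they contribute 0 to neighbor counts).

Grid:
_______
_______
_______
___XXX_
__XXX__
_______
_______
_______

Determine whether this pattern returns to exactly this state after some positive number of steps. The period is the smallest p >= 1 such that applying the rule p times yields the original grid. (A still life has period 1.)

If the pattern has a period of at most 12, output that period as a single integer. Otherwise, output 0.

Answer: 2

Derivation:
Simulating and comparing each generation to the original:
Gen 0 (original, given above): 6 live cells
Gen 1: 6 live cells, differs from original
Gen 2: 6 live cells, MATCHES original -> period = 2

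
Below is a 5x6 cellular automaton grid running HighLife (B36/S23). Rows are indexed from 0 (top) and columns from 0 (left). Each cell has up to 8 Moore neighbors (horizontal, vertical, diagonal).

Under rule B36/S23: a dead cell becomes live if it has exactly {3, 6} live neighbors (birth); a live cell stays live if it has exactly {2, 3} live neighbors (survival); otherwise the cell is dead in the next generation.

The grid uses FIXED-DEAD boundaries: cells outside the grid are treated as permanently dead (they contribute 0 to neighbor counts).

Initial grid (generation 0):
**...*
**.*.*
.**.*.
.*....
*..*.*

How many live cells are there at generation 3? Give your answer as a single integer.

Simulating step by step:
Generation 0 (given above): 14 live cells
Generation 1: 12 live cells
***.*.
...*.*
...**.
**.**.
......
Generation 2: 10 live cells
.****.
.*...*
.....*
..***.
......
Generation 3: 13 live cells
.****.
.*.*.*
..**.*
...**.
...*..
Population at generation 3: 13

Answer: 13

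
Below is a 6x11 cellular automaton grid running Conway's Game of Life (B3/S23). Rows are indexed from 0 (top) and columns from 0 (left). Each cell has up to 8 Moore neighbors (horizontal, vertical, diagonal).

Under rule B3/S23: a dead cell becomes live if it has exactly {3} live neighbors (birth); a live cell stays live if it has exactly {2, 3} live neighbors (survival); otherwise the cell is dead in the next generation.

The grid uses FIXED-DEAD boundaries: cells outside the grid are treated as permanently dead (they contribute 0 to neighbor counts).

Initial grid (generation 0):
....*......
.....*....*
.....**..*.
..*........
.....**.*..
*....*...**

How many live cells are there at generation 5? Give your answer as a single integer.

Answer: 13

Derivation:
Simulating step by step:
Generation 0 (given above): 14 live cells
Generation 1: 12 live cells
...........
....***....
.....**....
.......*...
.....**..*.
.....**..*.
Generation 2: 11 live cells
.....*.....
....*.*....
....*..*...
.......*...
.....*.**..
.....**....
Generation 3: 13 live cells
.....*.....
....*.*....
.....***...
.......*...
.....*.**..
.....***...
Generation 4: 11 live cells
.....*.....
....*..*...
.....*.*...
.....*.....
.....*..*..
.....*.**..
Generation 5: 13 live cells
...........
....**.....
....**.....
....**.....
....**.**..
......***..
Population at generation 5: 13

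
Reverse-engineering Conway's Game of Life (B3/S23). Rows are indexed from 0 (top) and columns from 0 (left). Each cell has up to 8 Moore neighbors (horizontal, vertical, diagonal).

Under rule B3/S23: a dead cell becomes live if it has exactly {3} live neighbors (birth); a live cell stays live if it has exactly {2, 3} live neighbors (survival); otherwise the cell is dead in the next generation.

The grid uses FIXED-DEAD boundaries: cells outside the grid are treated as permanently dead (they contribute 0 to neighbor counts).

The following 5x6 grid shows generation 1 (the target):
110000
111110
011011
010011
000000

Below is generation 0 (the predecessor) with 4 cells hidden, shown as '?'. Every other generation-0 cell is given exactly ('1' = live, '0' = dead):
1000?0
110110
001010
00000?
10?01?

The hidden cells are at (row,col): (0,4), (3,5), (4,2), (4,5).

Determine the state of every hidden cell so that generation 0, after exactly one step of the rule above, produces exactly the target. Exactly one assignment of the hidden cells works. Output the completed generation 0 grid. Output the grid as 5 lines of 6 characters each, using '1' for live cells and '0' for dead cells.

Answer: 100000
110110
001010
000001
101010

Derivation:
Hidden generation-0 cells (in order): (0,4), (3,5), (4,2), (4,5).
A hidden cell only influences target cells in its own 3x3 neighborhood. Try each of the 2^4 = 16 assignments, step the completed generation 0 forward once under B3/S23, and compare with the target:
  (0,4)=0 (3,5)=0 (4,2)=0 (4,5)=0 -> step gives (2,5)='0' but target has '1' -> reject
  (0,4)=0 (3,5)=0 (4,2)=0 (4,5)=1 -> step gives (2,5)='0' but target has '1' -> reject
  (0,4)=0 (3,5)=0 (4,2)=1 (4,5)=0 -> step gives (2,5)='0' but target has '1' -> reject
  (0,4)=0 (3,5)=0 (4,2)=1 (4,5)=1 -> step gives (2,5)='0' but target has '1' -> reject
  (0,4)=0 (3,5)=1 (4,2)=0 (4,5)=0 -> step gives (3,1)='0' but target has '1' -> reject
  (0,4)=0 (3,5)=1 (4,2)=0 (4,5)=1 -> step gives (3,1)='0' but target has '1' -> reject
  (0,4)=0 (3,5)=1 (4,2)=1 (4,5)=0 -> step reproduces the target at every cell -> ACCEPT
  (0,4)=0 (3,5)=1 (4,2)=1 (4,5)=1 -> step gives (3,4)='0' but target has '1' -> reject
  (0,4)=1 (3,5)=0 (4,2)=0 (4,5)=0 -> step gives (0,3)='1' but target has '0' -> reject
  (0,4)=1 (3,5)=0 (4,2)=0 (4,5)=1 -> step gives (0,3)='1' but target has '0' -> reject
  (0,4)=1 (3,5)=0 (4,2)=1 (4,5)=0 -> step gives (0,3)='1' but target has '0' -> reject
  (0,4)=1 (3,5)=0 (4,2)=1 (4,5)=1 -> step gives (0,3)='1' but target has '0' -> reject
  (0,4)=1 (3,5)=1 (4,2)=0 (4,5)=0 -> step gives (0,3)='1' but target has '0' -> reject
  (0,4)=1 (3,5)=1 (4,2)=0 (4,5)=1 -> step gives (0,3)='1' but target has '0' -> reject
  (0,4)=1 (3,5)=1 (4,2)=1 (4,5)=0 -> step gives (0,3)='1' but target has '0' -> reject
  (0,4)=1 (3,5)=1 (4,2)=1 (4,5)=1 -> step gives (0,3)='1' but target has '0' -> reject
Unique solution: (0,4)=dead, (3,5)=live, (4,2)=live, (4,5)=dead.
Check: live-neighbor counts of every cell in the completed generation 0:
232221
233322
232433
132432
020212
Applying B3/S23 to generation 0 with these counts gives:
110000
111110
011011
010011
000000
which matches the target exactly.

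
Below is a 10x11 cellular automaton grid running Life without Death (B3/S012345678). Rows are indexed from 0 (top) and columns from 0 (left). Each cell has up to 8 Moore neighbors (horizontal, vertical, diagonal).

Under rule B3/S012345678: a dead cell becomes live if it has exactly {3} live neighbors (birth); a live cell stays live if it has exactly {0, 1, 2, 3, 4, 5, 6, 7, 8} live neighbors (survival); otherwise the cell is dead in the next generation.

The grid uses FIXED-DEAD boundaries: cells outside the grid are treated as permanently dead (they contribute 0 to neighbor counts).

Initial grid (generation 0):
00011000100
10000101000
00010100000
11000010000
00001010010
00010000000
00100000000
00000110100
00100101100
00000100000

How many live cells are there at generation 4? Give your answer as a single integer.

Simulating step by step:
Generation 0 (given above): 24 live cells
Generation 1: 33 live cells
00011000100
10010111000
11011100000
11001010000
00001110010
00010000000
00100000000
00000110100
00101101100
00000110000
Generation 2: 46 live cells
00011111100
11010111000
11011101000
11101010000
00011110010
00011100000
00100000000
00011110100
00101101100
00001111000
Generation 3: 55 live cells
00111111100
11010111000
11011101000
11101011000
01011110010
00111110000
00100010000
00111110100
00101101100
00011111100
Generation 4: 64 live cells
01111111100
11010111000
11011101100
11101011100
11011110010
01111111000
01100010000
01111110100
00101101110
00011111100
Population at generation 4: 64

Answer: 64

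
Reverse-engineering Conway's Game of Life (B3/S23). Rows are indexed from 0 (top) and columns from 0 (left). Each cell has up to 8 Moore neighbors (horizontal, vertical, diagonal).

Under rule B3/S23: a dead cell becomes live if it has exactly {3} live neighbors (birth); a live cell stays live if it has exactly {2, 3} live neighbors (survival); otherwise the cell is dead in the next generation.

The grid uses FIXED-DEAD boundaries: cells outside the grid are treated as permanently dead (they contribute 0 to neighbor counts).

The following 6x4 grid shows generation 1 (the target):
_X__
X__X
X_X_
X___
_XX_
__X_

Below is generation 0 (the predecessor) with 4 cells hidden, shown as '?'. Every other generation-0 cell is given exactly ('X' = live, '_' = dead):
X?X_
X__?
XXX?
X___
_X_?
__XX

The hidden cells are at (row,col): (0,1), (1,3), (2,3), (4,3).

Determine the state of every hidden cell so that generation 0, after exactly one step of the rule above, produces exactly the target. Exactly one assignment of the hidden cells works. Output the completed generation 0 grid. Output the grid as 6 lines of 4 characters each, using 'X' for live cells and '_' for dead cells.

Answer: X_X_
X___
XXXX
X___
_X__
__XX

Derivation:
Hidden generation-0 cells (in order): (0,1), (1,3), (2,3), (4,3).
A hidden cell only influences target cells in its own 3x3 neighborhood. Try each of the 2^4 = 16 assignments, step the completed generation 0 forward once under B3/S23, and compare with the target:
  (0,1)=_ (1,3)=_ (2,3)=_ (4,3)=_ -> step gives (1,2)='X' but target has '_' -> reject
  (0,1)=_ (1,3)=_ (2,3)=_ (4,3)=X -> step gives (1,2)='X' but target has '_' -> reject
  (0,1)=_ (1,3)=_ (2,3)=X (4,3)=_ -> step reproduces the target at every cell -> ACCEPT
  (0,1)=_ (1,3)=_ (2,3)=X (4,3)=X -> step gives (3,3)='X' but target has '_' -> reject
  (0,1)=_ (1,3)=X (2,3)=_ (4,3)=_ -> step gives (3,2)='X' but target has '_' -> reject
  (0,1)=_ (1,3)=X (2,3)=_ (4,3)=X -> step gives (4,2)='_' but target has 'X' -> reject
  (0,1)=_ (1,3)=X (2,3)=X (4,3)=_ -> step gives (2,3)='X' but target has '_' -> reject
  (0,1)=_ (1,3)=X (2,3)=X (4,3)=X -> step gives (2,3)='X' but target has '_' -> reject
  (0,1)=X (1,3)=_ (2,3)=_ (4,3)=_ -> step gives (0,0)='X' but target has '_' -> reject
  (0,1)=X (1,3)=_ (2,3)=_ (4,3)=X -> step gives (0,0)='X' but target has '_' -> reject
  (0,1)=X (1,3)=_ (2,3)=X (4,3)=_ -> step gives (0,0)='X' but target has '_' -> reject
  (0,1)=X (1,3)=_ (2,3)=X (4,3)=X -> step gives (0,0)='X' but target has '_' -> reject
  (0,1)=X (1,3)=X (2,3)=_ (4,3)=_ -> step gives (0,0)='X' but target has '_' -> reject
  (0,1)=X (1,3)=X (2,3)=_ (4,3)=X -> step gives (0,0)='X' but target has '_' -> reject
  (0,1)=X (1,3)=X (2,3)=X (4,3)=_ -> step gives (0,0)='X' but target has '_' -> reject
  (0,1)=X (1,3)=X (2,3)=X (4,3)=X -> step gives (0,0)='X' but target has '_' -> reject
Unique solution: (0,1)=dead, (1,3)=dead, (2,3)=live, (4,3)=dead.
Check: live-neighbor counts of every cell in the completed generation 0:
1301
3643
3421
3542
2232
1221
Applying B3/S23 to generation 0 with these counts gives:
_X__
X__X
X_X_
X___
_XX_
__X_
which matches the target exactly.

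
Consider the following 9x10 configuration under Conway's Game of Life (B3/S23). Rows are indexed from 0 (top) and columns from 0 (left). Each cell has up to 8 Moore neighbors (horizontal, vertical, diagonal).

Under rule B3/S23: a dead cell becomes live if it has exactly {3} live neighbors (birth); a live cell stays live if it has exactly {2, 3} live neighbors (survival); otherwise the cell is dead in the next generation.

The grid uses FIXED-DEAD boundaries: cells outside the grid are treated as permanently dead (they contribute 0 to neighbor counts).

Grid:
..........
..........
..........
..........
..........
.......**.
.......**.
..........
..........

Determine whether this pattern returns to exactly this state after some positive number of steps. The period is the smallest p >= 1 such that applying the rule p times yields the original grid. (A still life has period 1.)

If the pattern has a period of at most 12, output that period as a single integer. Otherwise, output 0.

Simulating and comparing each generation to the original:
Gen 0 (original, given above): 4 live cells
Gen 1: 4 live cells, MATCHES original -> period = 1

Answer: 1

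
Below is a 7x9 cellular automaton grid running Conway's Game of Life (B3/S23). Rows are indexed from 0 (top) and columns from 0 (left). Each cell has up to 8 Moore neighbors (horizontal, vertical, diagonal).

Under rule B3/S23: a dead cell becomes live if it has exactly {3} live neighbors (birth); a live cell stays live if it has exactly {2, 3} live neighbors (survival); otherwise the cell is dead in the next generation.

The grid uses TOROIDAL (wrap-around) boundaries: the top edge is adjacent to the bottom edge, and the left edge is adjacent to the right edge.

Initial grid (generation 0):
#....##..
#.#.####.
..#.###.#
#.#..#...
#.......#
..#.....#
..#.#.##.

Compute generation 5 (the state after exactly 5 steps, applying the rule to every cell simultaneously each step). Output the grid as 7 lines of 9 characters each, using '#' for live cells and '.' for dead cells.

Answer: ..#....#.
#...#....
....#....
.......#.
..#...#..
.....#...
.#....#..

Derivation:
Simulating step by step:
Generation 0 (given above): 25 live cells
Generation 1: 21 live cells
.........
#........
#.#.....#
#..#####.
#.......#
##.#....#
.#.#..###
Generation 2: 25 live cells
#......##
##......#
#..#####.
...#####.
..##.##..
.#.......
.#.....##
Generation 3: 17 live cells
.........
.#..##...
####.....
........#
..##...#.
##....##.
.#.....#.
Generation 4: 25 live cells
.........
##.##....
#####....
#.......#
###...##.
##....##.
##....###
Generation 5: 11 live cells
(generation 5 grid is the final answer)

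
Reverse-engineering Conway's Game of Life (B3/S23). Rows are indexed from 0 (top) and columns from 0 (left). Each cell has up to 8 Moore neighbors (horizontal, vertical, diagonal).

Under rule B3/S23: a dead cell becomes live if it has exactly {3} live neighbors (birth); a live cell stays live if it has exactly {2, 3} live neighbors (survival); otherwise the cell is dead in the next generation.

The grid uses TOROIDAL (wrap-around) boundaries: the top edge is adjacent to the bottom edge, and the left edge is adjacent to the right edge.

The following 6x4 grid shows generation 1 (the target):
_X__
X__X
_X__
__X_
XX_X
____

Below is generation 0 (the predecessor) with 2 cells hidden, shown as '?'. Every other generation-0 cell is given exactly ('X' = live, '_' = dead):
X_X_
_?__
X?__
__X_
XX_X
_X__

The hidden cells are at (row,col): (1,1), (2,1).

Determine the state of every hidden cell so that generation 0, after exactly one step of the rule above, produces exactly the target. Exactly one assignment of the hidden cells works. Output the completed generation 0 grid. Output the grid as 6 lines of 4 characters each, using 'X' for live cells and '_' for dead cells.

Answer: X_X_
____
XX__
__X_
XX_X
_X__

Derivation:
Hidden generation-0 cells (in order): (1,1), (2,1).
A hidden cell only influences target cells in its own 3x3 neighborhood. Try each of the 2^2 = 4 assignments, step the completed generation 0 forward once under B3/S23, and compare with the target:
  (1,1)=_ (2,1)=_ -> step gives (1,0)='_' but target has 'X' -> reject
  (1,1)=_ (2,1)=X -> step reproduces the target at every cell -> ACCEPT
  (1,1)=X (2,1)=_ -> step gives (0,0)='X' but target has '_' -> reject
  (1,1)=X (2,1)=X -> step gives (0,0)='X' but target has '_' -> reject
Unique solution: (1,1)=dead, (2,1)=live.
Check: live-neighbor counts of every cell in the completed generation 0:
1312
3423
1222
5534
3342
5444
Applying B3/S23 to generation 0 with these counts gives:
_X__
X__X
_X__
__X_
XX_X
____
which matches the target exactly.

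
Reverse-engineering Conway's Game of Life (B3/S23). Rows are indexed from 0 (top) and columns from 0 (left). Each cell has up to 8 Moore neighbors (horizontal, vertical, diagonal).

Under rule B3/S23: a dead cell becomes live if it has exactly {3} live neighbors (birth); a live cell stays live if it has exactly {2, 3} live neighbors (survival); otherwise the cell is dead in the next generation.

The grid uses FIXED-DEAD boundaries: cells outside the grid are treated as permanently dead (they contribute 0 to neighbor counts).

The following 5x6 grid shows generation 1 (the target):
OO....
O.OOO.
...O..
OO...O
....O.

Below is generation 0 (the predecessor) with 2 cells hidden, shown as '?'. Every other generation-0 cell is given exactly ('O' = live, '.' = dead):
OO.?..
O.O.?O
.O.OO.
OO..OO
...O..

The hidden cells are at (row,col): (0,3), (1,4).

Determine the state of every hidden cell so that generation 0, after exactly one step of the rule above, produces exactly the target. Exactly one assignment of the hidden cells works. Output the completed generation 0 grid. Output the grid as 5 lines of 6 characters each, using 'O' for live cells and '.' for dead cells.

Hidden generation-0 cells (in order): (0,3), (1,4).
A hidden cell only influences target cells in its own 3x3 neighborhood. Try each of the 2^2 = 4 assignments, step the completed generation 0 forward once under B3/S23, and compare with the target:
  (0,3)=. (1,4)=. -> step reproduces the target at every cell -> ACCEPT
  (0,3)=. (1,4)=O -> step gives (1,3)='.' but target has 'O' -> reject
  (0,3)=O (1,4)=. -> step gives (0,2)='O' but target has '.' -> reject
  (0,3)=O (1,4)=O -> step gives (0,2)='O' but target has '.' -> reject
Unique solution: (0,3)=dead, (1,4)=dead.
Check: live-neighbor counts of every cell in the completed generation 0:
232111
353331
444344
224442
222132
Applying B3/S23 to generation 0 with these counts gives:
OO....
O.OOO.
...O..
OO...O
....O.
which matches the target exactly.

Answer: OO....
O.O..O
.O.OO.
OO..OO
...O..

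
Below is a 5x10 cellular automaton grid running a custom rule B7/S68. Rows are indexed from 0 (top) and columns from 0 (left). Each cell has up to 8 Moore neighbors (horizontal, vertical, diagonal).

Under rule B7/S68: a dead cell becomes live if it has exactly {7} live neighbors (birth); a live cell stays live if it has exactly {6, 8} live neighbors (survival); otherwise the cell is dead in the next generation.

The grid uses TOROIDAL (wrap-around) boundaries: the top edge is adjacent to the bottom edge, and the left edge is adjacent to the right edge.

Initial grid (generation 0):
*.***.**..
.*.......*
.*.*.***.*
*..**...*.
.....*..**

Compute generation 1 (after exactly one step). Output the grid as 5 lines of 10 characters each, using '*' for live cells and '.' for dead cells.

Simulating step by step:
Generation 0 (given above): 21 live cells
Generation 1: 0 live cells
(generation 1 grid is the final answer)

Answer: ..........
..........
..........
..........
..........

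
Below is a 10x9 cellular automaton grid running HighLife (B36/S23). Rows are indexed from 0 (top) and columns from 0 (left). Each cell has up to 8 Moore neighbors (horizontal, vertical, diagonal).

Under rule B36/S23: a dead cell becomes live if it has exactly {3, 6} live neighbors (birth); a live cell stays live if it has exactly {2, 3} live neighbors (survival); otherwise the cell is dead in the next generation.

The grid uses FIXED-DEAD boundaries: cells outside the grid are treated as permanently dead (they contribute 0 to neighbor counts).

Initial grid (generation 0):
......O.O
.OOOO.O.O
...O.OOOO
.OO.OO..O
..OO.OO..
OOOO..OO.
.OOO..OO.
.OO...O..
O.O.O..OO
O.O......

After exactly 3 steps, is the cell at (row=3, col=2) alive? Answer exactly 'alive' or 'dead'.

Simulating step by step:
Generation 0 (given above): 43 live cells
Generation 1: 26 live cells
..OO.O...
..OOO...O
..O.O...O
.O....O.O
OO.......
O........
.....O...
O....OO.O
OOO....O.
...O.....
Generation 2: 29 live cells
..O......
.O...O...
.OO.OO..O
OOO....O.
OO.......
OO.......
.....OO..
O....OOO.
OOO...OO.
.OO......
Generation 3: 22 live cells
.........
.O.OOO...
...OOOO..
...O.....
.........
OO.......
OO...O.O.
O........
O.O..O.O.
O.O......

Cell (3,2) at generation 3: 0 -> dead

Answer: dead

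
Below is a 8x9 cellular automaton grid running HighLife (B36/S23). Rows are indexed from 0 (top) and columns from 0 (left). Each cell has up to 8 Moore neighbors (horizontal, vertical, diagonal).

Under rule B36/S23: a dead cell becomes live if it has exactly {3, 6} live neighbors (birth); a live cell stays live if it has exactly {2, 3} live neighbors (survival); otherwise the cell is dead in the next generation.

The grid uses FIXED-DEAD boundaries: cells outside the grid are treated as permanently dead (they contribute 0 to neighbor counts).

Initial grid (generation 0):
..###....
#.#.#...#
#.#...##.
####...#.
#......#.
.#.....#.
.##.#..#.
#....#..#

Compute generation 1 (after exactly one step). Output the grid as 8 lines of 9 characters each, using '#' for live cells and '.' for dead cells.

Answer: .##.#....
..####.#.
#.....###
#.##...##
#.....###
###...###
###...###
.#.......

Derivation:
Simulating step by step:
Generation 0 (given above): 27 live cells
Generation 1: 34 live cells
(generation 1 grid is the final answer)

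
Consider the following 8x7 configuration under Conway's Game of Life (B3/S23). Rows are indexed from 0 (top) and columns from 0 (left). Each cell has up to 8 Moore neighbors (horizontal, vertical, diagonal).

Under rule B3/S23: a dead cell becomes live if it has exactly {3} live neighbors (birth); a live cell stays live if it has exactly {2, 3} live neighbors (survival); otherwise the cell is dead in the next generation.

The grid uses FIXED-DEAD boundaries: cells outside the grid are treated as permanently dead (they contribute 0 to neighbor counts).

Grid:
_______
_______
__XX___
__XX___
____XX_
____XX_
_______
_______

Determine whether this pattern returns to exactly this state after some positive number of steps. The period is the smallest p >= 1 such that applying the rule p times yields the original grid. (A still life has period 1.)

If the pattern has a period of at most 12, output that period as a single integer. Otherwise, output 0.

Answer: 2

Derivation:
Simulating and comparing each generation to the original:
Gen 0 (original, given above): 8 live cells
Gen 1: 6 live cells, differs from original
Gen 2: 8 live cells, MATCHES original -> period = 2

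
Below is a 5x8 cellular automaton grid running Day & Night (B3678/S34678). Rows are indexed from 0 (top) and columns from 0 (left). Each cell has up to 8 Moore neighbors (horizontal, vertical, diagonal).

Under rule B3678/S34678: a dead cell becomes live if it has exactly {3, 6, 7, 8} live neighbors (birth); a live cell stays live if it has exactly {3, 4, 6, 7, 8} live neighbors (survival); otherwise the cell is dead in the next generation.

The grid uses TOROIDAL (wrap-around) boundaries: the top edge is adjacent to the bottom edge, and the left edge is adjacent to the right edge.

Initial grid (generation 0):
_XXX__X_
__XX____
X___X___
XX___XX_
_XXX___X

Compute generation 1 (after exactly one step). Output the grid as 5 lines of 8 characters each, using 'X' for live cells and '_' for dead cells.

Simulating step by step:
Generation 0 (given above): 16 live cells
Generation 1: 20 live cells
(generation 1 grid is the final answer)

Answer: XXX_X___
__XXX___
__XX_X_X
XX_XX___
__XXXX_X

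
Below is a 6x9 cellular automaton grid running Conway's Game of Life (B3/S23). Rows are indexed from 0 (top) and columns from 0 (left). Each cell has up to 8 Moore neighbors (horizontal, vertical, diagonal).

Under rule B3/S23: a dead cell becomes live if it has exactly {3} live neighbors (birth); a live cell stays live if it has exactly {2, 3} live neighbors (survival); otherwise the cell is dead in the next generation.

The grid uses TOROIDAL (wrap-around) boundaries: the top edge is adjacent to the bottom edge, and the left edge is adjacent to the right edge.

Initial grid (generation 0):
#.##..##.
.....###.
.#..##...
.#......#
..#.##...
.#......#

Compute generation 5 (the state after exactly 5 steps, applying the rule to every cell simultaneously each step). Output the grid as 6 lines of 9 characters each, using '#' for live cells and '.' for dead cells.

Answer: .........
#........
#.....#..
......#..
.........
.........

Derivation:
Simulating step by step:
Generation 0 (given above): 18 live cells
Generation 1: 26 live cells
###..#...
.###...##
#...##.#.
####.....
.##......
##..#####
Generation 2: 21 live cells
.....#...
...#.#.#.
....#.##.
#..##...#
....####.
...######
Generation 3: 11 live cells
...#....#
.....#.#.
......##.
...#....#
#........
...#....#
Generation 4: 14 live cells
....#..##
.......##
......###
.......##
#.......#
#.......#
Generation 5: 4 live cells
(generation 5 grid is the final answer)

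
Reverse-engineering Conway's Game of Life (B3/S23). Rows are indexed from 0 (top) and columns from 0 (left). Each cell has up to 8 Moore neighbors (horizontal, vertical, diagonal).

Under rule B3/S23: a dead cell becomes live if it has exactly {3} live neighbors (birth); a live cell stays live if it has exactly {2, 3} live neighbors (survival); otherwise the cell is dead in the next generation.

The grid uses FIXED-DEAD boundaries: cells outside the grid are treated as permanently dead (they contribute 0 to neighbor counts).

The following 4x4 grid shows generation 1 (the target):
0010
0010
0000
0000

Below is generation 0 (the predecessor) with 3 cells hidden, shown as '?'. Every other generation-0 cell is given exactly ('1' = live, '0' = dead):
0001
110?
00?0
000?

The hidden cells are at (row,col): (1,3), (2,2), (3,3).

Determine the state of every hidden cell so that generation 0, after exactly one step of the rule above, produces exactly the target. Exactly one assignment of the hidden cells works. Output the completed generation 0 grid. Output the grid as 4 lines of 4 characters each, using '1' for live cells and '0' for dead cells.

Hidden generation-0 cells (in order): (1,3), (2,2), (3,3).
A hidden cell only influences target cells in its own 3x3 neighborhood. Try each of the 2^3 = 8 assignments, step the completed generation 0 forward once under B3/S23, and compare with the target:
  (1,3)=0 (2,2)=0 (3,3)=0 -> step gives (0,2)='0' but target has '1' -> reject
  (1,3)=0 (2,2)=0 (3,3)=1 -> step gives (0,2)='0' but target has '1' -> reject
  (1,3)=0 (2,2)=1 (3,3)=0 -> step gives (0,2)='0' but target has '1' -> reject
  (1,3)=0 (2,2)=1 (3,3)=1 -> step gives (0,2)='0' but target has '1' -> reject
  (1,3)=1 (2,2)=0 (3,3)=0 -> step reproduces the target at every cell -> ACCEPT
  (1,3)=1 (2,2)=0 (3,3)=1 -> step gives (2,2)='1' but target has '0' -> reject
  (1,3)=1 (2,2)=1 (3,3)=0 -> step gives (1,1)='1' but target has '0' -> reject
  (1,3)=1 (2,2)=1 (3,3)=1 -> step gives (1,1)='1' but target has '0' -> reject
Unique solution: (1,3)=live, (2,2)=dead, (3,3)=dead.
Check: live-neighbor counts of every cell in the completed generation 0:
2231
1131
2221
0000
Applying B3/S23 to generation 0 with these counts gives:
0010
0010
0000
0000
which matches the target exactly.

Answer: 0001
1101
0000
0000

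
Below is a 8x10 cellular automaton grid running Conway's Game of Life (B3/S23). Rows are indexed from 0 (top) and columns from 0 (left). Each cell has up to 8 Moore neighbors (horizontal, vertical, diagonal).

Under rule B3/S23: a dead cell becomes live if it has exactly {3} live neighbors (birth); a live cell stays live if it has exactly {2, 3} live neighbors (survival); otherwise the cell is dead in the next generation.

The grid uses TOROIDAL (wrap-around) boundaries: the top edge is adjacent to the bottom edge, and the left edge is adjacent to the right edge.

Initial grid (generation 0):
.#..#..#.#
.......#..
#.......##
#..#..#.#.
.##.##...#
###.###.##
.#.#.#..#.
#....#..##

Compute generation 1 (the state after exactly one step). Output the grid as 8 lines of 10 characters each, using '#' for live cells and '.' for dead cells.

Simulating step by step:
Generation 0 (given above): 33 live cells
Generation 1: 21 live cells
(generation 1 grid is the final answer)

Answer: ......##.#
.......#..
#.......#.
..####.##.
..........
......###.
...#......
.##..###..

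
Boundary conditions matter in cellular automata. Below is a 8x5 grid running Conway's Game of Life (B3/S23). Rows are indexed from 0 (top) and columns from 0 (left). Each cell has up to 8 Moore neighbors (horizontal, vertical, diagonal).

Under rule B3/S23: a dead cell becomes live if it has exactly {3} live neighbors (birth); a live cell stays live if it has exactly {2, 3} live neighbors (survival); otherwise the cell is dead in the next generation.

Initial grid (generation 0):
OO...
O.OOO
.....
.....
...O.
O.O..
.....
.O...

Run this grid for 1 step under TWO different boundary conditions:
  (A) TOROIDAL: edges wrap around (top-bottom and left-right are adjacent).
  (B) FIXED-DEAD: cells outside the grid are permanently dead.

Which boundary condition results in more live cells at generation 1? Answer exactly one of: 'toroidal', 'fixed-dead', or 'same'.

Under TOROIDAL boundary, generation 1:
...O.
O.OOO
...OO
.....
.....
.....
.O...
OO...
Population = 10

Under FIXED-DEAD boundary, generation 1:
OOOO.
O.OO.
...O.
.....
.....
.....
.O...
.....
Population = 9

Comparison: toroidal=10, fixed-dead=9 -> toroidal

Answer: toroidal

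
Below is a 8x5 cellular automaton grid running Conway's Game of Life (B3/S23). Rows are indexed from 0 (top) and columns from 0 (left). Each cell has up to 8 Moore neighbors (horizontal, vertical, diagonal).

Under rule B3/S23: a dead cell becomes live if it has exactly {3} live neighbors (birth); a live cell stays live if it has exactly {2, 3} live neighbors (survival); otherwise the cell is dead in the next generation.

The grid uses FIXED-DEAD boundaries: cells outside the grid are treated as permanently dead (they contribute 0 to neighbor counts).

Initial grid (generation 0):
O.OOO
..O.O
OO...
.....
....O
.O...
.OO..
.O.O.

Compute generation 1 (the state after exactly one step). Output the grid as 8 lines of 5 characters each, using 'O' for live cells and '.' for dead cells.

Answer: .OO.O
O.O.O
.O...
.....
.....
.OO..
OO...
.O...

Derivation:
Simulating step by step:
Generation 0 (given above): 14 live cells
Generation 1: 12 live cells
(generation 1 grid is the final answer)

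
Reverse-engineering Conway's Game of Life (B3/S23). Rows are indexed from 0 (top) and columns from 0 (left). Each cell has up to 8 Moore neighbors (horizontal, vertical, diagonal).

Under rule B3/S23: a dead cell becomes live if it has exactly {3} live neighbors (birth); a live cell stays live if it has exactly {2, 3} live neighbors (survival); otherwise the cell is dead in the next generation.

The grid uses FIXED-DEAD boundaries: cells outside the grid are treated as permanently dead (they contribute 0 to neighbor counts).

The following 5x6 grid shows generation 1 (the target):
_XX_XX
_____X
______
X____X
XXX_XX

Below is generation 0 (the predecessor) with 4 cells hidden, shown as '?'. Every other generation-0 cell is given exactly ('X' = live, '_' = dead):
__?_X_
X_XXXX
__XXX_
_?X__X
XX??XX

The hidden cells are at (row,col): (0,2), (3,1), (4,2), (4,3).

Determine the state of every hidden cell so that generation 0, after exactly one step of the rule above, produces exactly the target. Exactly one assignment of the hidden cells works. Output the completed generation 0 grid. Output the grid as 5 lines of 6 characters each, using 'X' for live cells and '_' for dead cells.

Hidden generation-0 cells (in order): (0,2), (3,1), (4,2), (4,3).
A hidden cell only influences target cells in its own 3x3 neighborhood. Try each of the 2^4 = 16 assignments, step the completed generation 0 forward once under B3/S23, and compare with the target:
  (0,2)=_ (3,1)=_ (4,2)=_ (4,3)=_ -> step gives (0,1)='_' but target has 'X' -> reject
  (0,2)=_ (3,1)=_ (4,2)=_ (4,3)=X -> step gives (0,1)='_' but target has 'X' -> reject
  (0,2)=_ (3,1)=_ (4,2)=X (4,3)=_ -> step gives (0,1)='_' but target has 'X' -> reject
  (0,2)=_ (3,1)=_ (4,2)=X (4,3)=X -> step gives (0,1)='_' but target has 'X' -> reject
  (0,2)=_ (3,1)=X (4,2)=_ (4,3)=_ -> step gives (0,1)='_' but target has 'X' -> reject
  (0,2)=_ (3,1)=X (4,2)=_ (4,3)=X -> step gives (0,1)='_' but target has 'X' -> reject
  (0,2)=_ (3,1)=X (4,2)=X (4,3)=_ -> step gives (0,1)='_' but target has 'X' -> reject
  (0,2)=_ (3,1)=X (4,2)=X (4,3)=X -> step gives (0,1)='_' but target has 'X' -> reject
  (0,2)=X (3,1)=_ (4,2)=_ (4,3)=_ -> step gives (3,0)='_' but target has 'X' -> reject
  (0,2)=X (3,1)=_ (4,2)=_ (4,3)=X -> step gives (3,0)='_' but target has 'X' -> reject
  (0,2)=X (3,1)=_ (4,2)=X (4,3)=_ -> step gives (3,0)='_' but target has 'X' -> reject
  (0,2)=X (3,1)=_ (4,2)=X (4,3)=X -> step gives (3,0)='_' but target has 'X' -> reject
  (0,2)=X (3,1)=X (4,2)=_ (4,3)=_ -> step reproduces the target at every cell -> ACCEPT
  (0,2)=X (3,1)=X (4,2)=_ (4,3)=X -> step gives (4,2)='_' but target has 'X' -> reject
  (0,2)=X (3,1)=X (4,2)=X (4,3)=_ -> step gives (4,1)='_' but target has 'X' -> reject
  (0,2)=X (3,1)=X (4,2)=X (4,3)=X -> step gives (4,1)='_' but target has 'X' -> reject
Unique solution: (0,2)=live, (3,1)=live, (4,2)=dead, (4,3)=dead.
Check: live-neighbor counts of every cell in the completed generation 0:
132533
044753
255654
344553
233222
Applying B3/S23 to generation 0 with these counts gives:
_XX_XX
_____X
______
X____X
XXX_XX
which matches the target exactly.

Answer: __X_X_
X_XXXX
__XXX_
_XX__X
XX__XX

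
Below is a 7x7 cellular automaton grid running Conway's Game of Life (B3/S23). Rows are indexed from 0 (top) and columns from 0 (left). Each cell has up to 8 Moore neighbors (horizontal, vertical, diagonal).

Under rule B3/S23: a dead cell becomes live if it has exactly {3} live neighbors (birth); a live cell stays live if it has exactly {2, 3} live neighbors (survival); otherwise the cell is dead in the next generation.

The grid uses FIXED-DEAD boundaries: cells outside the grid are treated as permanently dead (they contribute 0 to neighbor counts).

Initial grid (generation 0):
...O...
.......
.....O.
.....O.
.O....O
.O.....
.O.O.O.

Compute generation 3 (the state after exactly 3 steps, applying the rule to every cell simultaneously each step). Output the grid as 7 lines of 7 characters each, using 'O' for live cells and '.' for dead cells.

Simulating step by step:
Generation 0 (given above): 9 live cells
Generation 1: 5 live cells
.......
.......
.......
.....OO
.......
OO.....
..O....
Generation 2: 2 live cells
.......
.......
.......
.......
.......
.O.....
.O.....
Generation 3: 0 live cells
(generation 3 grid is the final answer)

Answer: .......
.......
.......
.......
.......
.......
.......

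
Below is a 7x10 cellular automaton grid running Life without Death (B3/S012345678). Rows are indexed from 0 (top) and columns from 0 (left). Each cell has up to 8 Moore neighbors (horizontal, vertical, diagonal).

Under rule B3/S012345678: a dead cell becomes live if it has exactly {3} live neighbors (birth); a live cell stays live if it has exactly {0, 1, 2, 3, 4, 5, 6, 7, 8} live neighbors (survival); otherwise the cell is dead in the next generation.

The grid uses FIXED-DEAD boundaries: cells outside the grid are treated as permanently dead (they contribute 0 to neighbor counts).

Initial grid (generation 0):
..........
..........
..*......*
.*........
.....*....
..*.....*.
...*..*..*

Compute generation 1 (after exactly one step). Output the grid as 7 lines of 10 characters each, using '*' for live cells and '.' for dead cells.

Answer: ..........
..........
..*......*
.*........
.....*....
..*.....*.
...*..*..*

Derivation:
Simulating step by step:
Generation 0 (given above): 9 live cells
Generation 1: 9 live cells
(generation 1 grid is the final answer)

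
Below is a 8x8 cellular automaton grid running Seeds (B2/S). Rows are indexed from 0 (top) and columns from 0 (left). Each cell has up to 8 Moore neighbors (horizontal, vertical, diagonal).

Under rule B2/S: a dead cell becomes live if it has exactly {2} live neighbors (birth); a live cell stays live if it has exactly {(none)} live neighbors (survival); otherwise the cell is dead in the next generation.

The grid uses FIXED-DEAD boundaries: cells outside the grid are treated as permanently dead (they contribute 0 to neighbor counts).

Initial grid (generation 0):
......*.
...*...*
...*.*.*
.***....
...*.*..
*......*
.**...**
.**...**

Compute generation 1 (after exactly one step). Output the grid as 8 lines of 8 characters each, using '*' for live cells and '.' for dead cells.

Simulating step by step:
Generation 0 (given above): 21 live cells
Generation 1: 15 live cells
(generation 1 grid is the final answer)

Answer: .......*
..*..*..
.*......
.....*..
*.....*.
...***..
...*.*..
*..*.*..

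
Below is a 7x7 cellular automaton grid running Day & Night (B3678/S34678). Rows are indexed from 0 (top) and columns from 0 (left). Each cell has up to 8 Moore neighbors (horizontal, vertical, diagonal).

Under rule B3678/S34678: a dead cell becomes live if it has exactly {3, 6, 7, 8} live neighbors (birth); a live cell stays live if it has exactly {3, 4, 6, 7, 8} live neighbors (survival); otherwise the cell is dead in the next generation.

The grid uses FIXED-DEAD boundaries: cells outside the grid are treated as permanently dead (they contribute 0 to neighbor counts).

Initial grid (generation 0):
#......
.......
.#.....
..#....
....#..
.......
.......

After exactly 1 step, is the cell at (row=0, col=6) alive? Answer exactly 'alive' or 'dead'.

Answer: dead

Derivation:
Simulating step by step:
Generation 0 (given above): 4 live cells
Generation 1: 0 live cells
.......
.......
.......
.......
.......
.......
.......

Cell (0,6) at generation 1: 0 -> dead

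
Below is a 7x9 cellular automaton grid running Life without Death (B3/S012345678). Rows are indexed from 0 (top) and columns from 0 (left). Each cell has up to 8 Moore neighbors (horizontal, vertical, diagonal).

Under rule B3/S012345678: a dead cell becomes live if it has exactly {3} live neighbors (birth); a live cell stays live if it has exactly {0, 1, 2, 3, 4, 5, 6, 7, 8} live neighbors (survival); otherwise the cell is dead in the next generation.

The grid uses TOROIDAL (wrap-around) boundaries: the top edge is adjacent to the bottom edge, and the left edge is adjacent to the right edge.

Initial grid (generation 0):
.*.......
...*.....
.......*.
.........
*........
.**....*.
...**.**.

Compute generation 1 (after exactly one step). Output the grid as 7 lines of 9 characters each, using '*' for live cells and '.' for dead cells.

Simulating step by step:
Generation 0 (given above): 11 live cells
Generation 1: 19 live cells
(generation 1 grid is the final answer)

Answer: .****....
...*.....
.......*.
.........
**.......
.***..***
.*.**.**.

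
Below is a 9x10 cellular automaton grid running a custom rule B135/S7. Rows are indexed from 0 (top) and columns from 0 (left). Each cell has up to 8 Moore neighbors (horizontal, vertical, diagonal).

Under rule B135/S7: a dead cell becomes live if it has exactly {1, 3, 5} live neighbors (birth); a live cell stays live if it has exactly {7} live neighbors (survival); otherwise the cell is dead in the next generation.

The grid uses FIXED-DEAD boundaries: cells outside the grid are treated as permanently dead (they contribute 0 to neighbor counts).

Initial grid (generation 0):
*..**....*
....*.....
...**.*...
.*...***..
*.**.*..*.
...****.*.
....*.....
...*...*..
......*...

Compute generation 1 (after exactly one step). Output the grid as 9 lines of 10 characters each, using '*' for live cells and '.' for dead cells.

Simulating step by step:
Generation 0 (given above): 26 live cells
Generation 1: 32 live cells
(generation 1 grid is the final answer)

Answer: .**.....*.
**.*..****
**...*.**.
....*....*
.*.....*..
*.*....*..
......**.*
..*.....*.
..****..*.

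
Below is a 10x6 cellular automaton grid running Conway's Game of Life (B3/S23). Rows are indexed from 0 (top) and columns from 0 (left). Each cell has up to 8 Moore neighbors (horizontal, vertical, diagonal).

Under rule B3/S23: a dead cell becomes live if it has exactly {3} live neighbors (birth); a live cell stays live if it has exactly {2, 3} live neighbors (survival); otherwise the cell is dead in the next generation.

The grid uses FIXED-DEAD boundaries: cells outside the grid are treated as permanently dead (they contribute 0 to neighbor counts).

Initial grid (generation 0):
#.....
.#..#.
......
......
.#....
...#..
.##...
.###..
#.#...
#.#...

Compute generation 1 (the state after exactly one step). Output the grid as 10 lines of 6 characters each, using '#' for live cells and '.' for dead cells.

Simulating step by step:
Generation 0 (given above): 14 live cells
Generation 1: 5 live cells
(generation 1 grid is the final answer)

Answer: ......
......
......
......
......
.#....
.#....
#..#..
#.....
......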